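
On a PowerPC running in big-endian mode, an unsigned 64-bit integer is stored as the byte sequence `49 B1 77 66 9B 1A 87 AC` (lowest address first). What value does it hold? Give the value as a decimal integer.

Big-endian stores the most-significant byte at the lowest address.
The bytes are already most-significant first: 0x49B177669B1A87AC.
0x49B177669B1A87AC = 5310156718219102124.

5310156718219102124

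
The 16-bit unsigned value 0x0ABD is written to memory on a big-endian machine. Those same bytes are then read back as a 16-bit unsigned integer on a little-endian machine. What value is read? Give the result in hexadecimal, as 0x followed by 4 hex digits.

Stored big-endian, the bytes at ascending addresses are 0A BD.
Read back as little-endian, the first byte is least significant, giving 0xBD0A.

0xBD0A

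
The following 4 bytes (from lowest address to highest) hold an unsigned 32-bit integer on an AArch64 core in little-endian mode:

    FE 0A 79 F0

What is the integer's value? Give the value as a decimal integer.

4034464510

Little-endian: lowest address holds the least-significant byte.
Reassemble most-significant byte first: F0 79 0A FE → 0xF0790AFE.
0xF0790AFE = 4034464510.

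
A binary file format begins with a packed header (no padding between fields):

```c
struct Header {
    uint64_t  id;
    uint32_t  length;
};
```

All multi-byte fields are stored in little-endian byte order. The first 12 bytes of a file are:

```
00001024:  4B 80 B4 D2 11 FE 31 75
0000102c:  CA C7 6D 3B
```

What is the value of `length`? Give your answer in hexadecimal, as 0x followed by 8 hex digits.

`length` follows `id` (8 bytes), so it starts at byte offset 8 and occupies 4 bytes.
Bytes at offsets 8..11: CA C7 6D 3B.
Little-endian: lowest address holds the least-significant byte.
Reassemble most-significant byte first: 3B 6D C7 CA → 0x3B6DC7CA.

0x3B6DC7CA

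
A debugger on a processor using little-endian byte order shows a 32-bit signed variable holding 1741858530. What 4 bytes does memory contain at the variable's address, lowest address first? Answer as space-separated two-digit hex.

E2 A6 D2 67

1741858530 in hexadecimal, padded to 32 bits, is 0x67D2A6E2.
Split into bytes (most-significant first): 67 D2 A6 E2.
Little-endian: lowest address holds the least-significant byte.
So at ascending addresses the bytes are E2 A6 D2 67.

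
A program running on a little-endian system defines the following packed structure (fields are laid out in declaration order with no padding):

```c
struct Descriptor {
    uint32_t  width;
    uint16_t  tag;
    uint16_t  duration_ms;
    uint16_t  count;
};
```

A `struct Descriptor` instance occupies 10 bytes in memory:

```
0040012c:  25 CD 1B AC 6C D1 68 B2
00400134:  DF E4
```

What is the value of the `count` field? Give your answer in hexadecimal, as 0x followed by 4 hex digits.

0xE4DF

`count` follows `width` (4 B), `tag` (2 B), `duration_ms` (2 B), so it starts at offset 4 + 2 + 2 = 8 and occupies 2 bytes.
Bytes at offsets 8..9: DF E4.
Little-endian: lowest address holds the least-significant byte.
Reassemble most-significant byte first: E4 DF → 0xE4DF.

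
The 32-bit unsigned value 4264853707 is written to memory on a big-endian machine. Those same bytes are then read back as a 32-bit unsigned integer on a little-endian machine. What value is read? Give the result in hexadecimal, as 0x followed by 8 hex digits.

4264853707 in 32-bit hexadecimal is 0xFE3480CB.
Stored big-endian, the bytes at ascending addresses are FE 34 80 CB.
Read back as little-endian, the first byte is least significant, giving 0xCB8034FE.

0xCB8034FE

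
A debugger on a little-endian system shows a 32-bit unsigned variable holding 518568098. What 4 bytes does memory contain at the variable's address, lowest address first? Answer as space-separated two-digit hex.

A2 B8 E8 1E

518568098 in hexadecimal, padded to 32 bits, is 0x1EE8B8A2.
Split into bytes (most-significant first): 1E E8 B8 A2.
Little-endian stores the least-significant byte at the lowest address.
So at ascending addresses the bytes are A2 B8 E8 1E.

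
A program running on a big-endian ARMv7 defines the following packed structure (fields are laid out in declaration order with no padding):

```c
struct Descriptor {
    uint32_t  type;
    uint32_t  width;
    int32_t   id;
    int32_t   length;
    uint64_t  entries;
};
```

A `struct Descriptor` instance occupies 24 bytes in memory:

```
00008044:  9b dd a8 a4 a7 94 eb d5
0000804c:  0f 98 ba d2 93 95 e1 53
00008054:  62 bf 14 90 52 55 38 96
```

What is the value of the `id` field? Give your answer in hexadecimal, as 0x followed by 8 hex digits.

`id` follows `type` (4 B), `width` (4 B), so it starts at offset 4 + 4 = 8 and occupies 4 bytes.
Bytes at offsets 8..11: 0F 98 BA D2.
In big-endian order the high byte comes first in memory.
The bytes are already most-significant first: 0x0F98BAD2.

0x0F98BAD2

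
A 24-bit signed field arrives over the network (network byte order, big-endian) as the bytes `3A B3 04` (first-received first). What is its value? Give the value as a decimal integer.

In big-endian order the high byte comes first in memory.
The bytes are already most-significant first: 0x3AB304.
0x3AB304 = 3846916.

3846916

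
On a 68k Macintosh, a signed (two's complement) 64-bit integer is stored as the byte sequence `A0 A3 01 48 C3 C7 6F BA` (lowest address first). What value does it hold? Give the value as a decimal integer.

In big-endian order the high byte comes first in memory.
The bytes are already most-significant first: 0xA0A30148C3C76FBA.
Top bit is set, so as a signed 64-bit value this is 0xA0A30148C3C76FBA − 2^64 = -6871647194403344454.

-6871647194403344454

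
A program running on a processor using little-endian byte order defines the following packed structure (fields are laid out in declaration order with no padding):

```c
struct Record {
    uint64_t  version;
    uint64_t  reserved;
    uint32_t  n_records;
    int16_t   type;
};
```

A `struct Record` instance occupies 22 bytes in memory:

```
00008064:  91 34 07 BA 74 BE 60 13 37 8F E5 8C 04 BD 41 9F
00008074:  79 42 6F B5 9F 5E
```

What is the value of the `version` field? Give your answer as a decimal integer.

`version` is the first field, at byte offset 0, occupying 8 bytes.
Bytes at offsets 0..7: 91 34 07 BA 74 BE 60 13.
In little-endian order the low byte comes first in memory.
Reassemble most-significant byte first: 13 60 BE 74 BA 07 34 91 → 0x1360BE74BA073491.
0x1360BE74BA073491 = 1396325293031371921.

1396325293031371921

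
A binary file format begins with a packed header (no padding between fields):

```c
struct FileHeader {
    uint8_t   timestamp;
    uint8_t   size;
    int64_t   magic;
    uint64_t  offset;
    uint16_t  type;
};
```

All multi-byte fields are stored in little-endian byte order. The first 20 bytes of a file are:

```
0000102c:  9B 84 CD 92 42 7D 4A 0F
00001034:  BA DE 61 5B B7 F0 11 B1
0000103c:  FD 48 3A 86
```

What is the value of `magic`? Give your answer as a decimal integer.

-2397587039017856307

`magic` follows `timestamp` (1 B), `size` (1 B), so it starts at offset 1 + 1 = 2 and occupies 8 bytes.
Bytes at offsets 2..9: CD 92 42 7D 4A 0F BA DE.
Little-endian: lowest address holds the least-significant byte.
Reassemble most-significant byte first: DE BA 0F 4A 7D 42 92 CD → 0xDEBA0F4A7D4292CD.
Top bit is set, so as a signed 64-bit value this is 0xDEBA0F4A7D4292CD − 2^64 = -2397587039017856307.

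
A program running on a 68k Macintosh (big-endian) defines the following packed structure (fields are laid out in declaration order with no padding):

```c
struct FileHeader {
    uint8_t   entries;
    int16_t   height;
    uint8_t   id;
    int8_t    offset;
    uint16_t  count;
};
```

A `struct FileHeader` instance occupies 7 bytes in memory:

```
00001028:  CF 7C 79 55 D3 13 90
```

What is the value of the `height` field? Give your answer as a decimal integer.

`height` follows `entries` (1 byte), so it starts at byte offset 1 and occupies 2 bytes.
Bytes at offsets 1..2: 7C 79.
Big-endian: lowest address holds the most-significant byte.
The bytes are already most-significant first: 0x7C79.
0x7C79 = 31865.

31865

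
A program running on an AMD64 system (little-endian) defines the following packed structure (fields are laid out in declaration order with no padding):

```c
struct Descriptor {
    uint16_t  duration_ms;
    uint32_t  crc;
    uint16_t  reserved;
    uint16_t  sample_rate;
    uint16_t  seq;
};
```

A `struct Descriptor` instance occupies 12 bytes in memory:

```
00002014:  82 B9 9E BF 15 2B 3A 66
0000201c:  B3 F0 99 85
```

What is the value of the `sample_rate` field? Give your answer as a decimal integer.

`sample_rate` follows `duration_ms` (2 B), `crc` (4 B), `reserved` (2 B), so it starts at offset 2 + 4 + 2 = 8 and occupies 2 bytes.
Bytes at offsets 8..9: B3 F0.
Little-endian: lowest address holds the least-significant byte.
Reassemble most-significant byte first: F0 B3 → 0xF0B3.
0xF0B3 = 61619.

61619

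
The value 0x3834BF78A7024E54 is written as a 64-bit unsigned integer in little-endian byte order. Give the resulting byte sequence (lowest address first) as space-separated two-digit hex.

54 4E 02 A7 78 BF 34 38

Split into bytes (most-significant first): 38 34 BF 78 A7 02 4E 54.
Little-endian stores the least-significant byte at the lowest address.
So at ascending addresses the bytes are 54 4E 02 A7 78 BF 34 38.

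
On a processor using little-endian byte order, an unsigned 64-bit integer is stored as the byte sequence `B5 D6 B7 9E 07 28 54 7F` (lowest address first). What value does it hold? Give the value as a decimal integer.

In little-endian order the low byte comes first in memory.
Reassemble most-significant byte first: 7F 54 28 07 9E B7 D6 B5 → 0x7F5428079EB7D6B5.
0x7F5428079EB7D6B5 = 9175002354053273269.

9175002354053273269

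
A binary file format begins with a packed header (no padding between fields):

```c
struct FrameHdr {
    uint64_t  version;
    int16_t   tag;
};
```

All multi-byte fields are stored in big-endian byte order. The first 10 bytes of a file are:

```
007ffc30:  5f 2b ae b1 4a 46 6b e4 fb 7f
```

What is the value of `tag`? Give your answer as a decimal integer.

`tag` follows `version` (8 bytes), so it starts at byte offset 8 and occupies 2 bytes.
Bytes at offsets 8..9: FB 7F.
Big-endian: lowest address holds the most-significant byte.
The bytes are already most-significant first: 0xFB7F.
Top bit is set, so as a signed 16-bit value this is 0xFB7F − 2^16 = -1153.

-1153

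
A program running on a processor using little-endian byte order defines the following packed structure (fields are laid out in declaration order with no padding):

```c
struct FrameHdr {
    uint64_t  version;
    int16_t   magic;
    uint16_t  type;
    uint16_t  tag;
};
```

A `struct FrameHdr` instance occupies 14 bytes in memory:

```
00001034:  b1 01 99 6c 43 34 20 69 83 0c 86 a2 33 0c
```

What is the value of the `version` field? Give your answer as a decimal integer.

7575112037426594225

`version` is the first field, at byte offset 0, occupying 8 bytes.
Bytes at offsets 0..7: B1 01 99 6C 43 34 20 69.
In little-endian order the low byte comes first in memory.
Reassemble most-significant byte first: 69 20 34 43 6C 99 01 B1 → 0x692034436C9901B1.
0x692034436C9901B1 = 7575112037426594225.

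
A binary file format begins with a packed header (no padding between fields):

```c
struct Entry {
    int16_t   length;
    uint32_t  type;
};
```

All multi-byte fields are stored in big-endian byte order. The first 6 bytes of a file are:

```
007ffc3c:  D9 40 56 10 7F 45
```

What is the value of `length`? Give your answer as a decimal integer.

-9920

`length` is the first field, at byte offset 0, occupying 2 bytes.
Bytes at offsets 0..1: D9 40.
Big-endian: lowest address holds the most-significant byte.
The bytes are already most-significant first: 0xD940.
Top bit is set, so as a signed 16-bit value this is 0xD940 − 2^16 = -9920.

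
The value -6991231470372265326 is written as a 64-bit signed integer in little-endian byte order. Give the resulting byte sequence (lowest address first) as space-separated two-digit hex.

Two's complement of -6991231470372265326 in 64 bits: 6991231470372265326 = 0x6105D7FB2E121D6E; invert → 0x9EFA2804D1EDE291; add 1 → 0x9EFA2804D1EDE292.
Split into bytes (most-significant first): 9E FA 28 04 D1 ED E2 92.
In little-endian order the low byte comes first in memory.
So at ascending addresses the bytes are 92 E2 ED D1 04 28 FA 9E.

92 E2 ED D1 04 28 FA 9E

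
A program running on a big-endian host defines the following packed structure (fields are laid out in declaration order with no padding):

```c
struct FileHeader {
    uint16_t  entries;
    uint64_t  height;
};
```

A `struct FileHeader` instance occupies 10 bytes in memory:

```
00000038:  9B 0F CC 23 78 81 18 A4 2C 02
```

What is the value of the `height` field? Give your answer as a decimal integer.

`height` follows `entries` (2 bytes), so it starts at byte offset 2 and occupies 8 bytes.
Bytes at offsets 2..9: CC 23 78 81 18 A4 2C 02.
In big-endian order the high byte comes first in memory.
The bytes are already most-significant first: 0xCC23788118A42C02.
0xCC23788118A42C02 = 14709733303781698562.

14709733303781698562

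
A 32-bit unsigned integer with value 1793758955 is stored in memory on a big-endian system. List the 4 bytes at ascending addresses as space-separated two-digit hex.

1793758955 in hexadecimal, padded to 32 bits, is 0x6AEA96EB.
Split into bytes (most-significant first): 6A EA 96 EB.
In big-endian order the high byte comes first in memory.
So the memory order matches the most-significant-first order: 6A EA 96 EB.

6A EA 96 EB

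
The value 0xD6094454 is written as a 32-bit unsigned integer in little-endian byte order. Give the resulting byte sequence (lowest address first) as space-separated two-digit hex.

Split into bytes (most-significant first): D6 09 44 54.
Little-endian stores the least-significant byte at the lowest address.
So at ascending addresses the bytes are 54 44 09 D6.

54 44 09 D6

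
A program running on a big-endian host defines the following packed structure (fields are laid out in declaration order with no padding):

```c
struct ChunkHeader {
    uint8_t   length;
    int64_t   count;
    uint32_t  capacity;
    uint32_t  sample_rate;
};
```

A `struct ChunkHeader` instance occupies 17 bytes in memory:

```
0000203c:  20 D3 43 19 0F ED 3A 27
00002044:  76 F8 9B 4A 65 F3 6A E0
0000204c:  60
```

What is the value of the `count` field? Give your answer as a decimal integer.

`count` follows `length` (1 byte), so it starts at byte offset 1 and occupies 8 bytes.
Bytes at offsets 1..8: D3 43 19 0F ED 3A 27 76.
In big-endian order the high byte comes first in memory.
The bytes are already most-significant first: 0xD343190FED3A2776.
Top bit is set, so as a signed 64-bit value this is 0xD343190FED3A2776 − 2^64 = -3223705352071927946.

-3223705352071927946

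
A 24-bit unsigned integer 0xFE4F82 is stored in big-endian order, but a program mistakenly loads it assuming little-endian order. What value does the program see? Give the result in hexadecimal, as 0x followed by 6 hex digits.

Stored big-endian, the bytes at ascending addresses are FE 4F 82.
Read back as little-endian, the first byte is least significant, giving 0x824FFE.

0x824FFE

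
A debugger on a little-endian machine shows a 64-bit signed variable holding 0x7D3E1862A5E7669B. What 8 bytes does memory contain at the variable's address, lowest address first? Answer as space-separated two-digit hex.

9B 66 E7 A5 62 18 3E 7D

Split into bytes (most-significant first): 7D 3E 18 62 A5 E7 66 9B.
In little-endian order the low byte comes first in memory.
So at ascending addresses the bytes are 9B 66 E7 A5 62 18 3E 7D.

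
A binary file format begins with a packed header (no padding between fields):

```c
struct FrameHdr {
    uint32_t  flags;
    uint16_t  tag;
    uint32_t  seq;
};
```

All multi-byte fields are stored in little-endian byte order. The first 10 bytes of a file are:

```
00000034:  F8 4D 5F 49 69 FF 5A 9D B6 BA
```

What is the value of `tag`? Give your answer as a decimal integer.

`tag` follows `flags` (4 bytes), so it starts at byte offset 4 and occupies 2 bytes.
Bytes at offsets 4..5: 69 FF.
In little-endian order the low byte comes first in memory.
Reassemble most-significant byte first: FF 69 → 0xFF69.
0xFF69 = 65385.

65385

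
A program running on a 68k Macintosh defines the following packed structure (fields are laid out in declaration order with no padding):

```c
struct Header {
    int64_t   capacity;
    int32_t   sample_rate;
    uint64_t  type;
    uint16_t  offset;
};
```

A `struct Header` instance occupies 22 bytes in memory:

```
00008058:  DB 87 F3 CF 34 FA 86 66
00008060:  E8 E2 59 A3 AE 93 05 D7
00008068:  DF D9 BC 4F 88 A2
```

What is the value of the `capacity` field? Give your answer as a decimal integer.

`capacity` is the first field, at byte offset 0, occupying 8 bytes.
Bytes at offsets 0..7: DB 87 F3 CF 34 FA 86 66.
In big-endian order the high byte comes first in memory.
The bytes are already most-significant first: 0xDB87F3CF34FA8666.
Top bit is set, so as a signed 64-bit value this is 0xDB87F3CF34FA8666 − 2^64 = -2627863786274781594.

-2627863786274781594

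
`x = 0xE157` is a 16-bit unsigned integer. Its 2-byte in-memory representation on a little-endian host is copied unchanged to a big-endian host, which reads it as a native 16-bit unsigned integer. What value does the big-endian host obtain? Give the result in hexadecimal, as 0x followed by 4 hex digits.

Stored little-endian, the bytes at ascending addresses are 57 E1.
Read back as big-endian, the last byte is least significant, giving 0x57E1.

0x57E1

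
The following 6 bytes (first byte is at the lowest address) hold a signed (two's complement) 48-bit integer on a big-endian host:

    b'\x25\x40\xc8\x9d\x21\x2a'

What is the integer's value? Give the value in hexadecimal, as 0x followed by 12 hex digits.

Big-endian: lowest address holds the most-significant byte.
The bytes are already most-significant first: 0x2540C89D212A.

0x2540C89D212A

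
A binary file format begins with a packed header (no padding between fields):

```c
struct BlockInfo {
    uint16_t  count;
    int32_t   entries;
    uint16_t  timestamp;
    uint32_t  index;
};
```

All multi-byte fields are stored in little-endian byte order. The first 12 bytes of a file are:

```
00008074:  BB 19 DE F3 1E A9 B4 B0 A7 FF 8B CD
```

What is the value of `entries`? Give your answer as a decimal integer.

`entries` follows `count` (2 bytes), so it starts at byte offset 2 and occupies 4 bytes.
Bytes at offsets 2..5: DE F3 1E A9.
Little-endian: lowest address holds the least-significant byte.
Reassemble most-significant byte first: A9 1E F3 DE → 0xA91EF3DE.
Top bit is set, so as a signed 32-bit value this is 0xA91EF3DE − 2^32 = -1457589282.

-1457589282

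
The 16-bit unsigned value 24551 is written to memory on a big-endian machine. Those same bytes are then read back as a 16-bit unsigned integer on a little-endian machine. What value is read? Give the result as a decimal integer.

24551 in 16-bit hexadecimal is 0x5FE7.
Stored big-endian, the bytes at ascending addresses are 5F E7.
Read back as little-endian, the first byte is least significant, giving 0xE75F.
0xE75F = 59231.

59231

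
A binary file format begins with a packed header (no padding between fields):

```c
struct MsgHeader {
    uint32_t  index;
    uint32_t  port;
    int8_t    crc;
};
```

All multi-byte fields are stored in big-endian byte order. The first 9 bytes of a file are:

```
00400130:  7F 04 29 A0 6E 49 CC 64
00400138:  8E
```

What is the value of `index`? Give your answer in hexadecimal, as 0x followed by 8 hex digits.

0x7F0429A0

`index` is the first field, at byte offset 0, occupying 4 bytes.
Bytes at offsets 0..3: 7F 04 29 A0.
In big-endian order the high byte comes first in memory.
The bytes are already most-significant first: 0x7F0429A0.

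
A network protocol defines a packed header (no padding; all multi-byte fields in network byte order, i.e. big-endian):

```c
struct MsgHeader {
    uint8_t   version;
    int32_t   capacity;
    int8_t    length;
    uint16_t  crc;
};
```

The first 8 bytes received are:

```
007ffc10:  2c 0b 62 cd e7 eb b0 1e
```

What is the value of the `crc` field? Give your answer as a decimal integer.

45086

`crc` follows `version` (1 B), `capacity` (4 B), `length` (1 B), so it starts at offset 1 + 4 + 1 = 6 and occupies 2 bytes.
Bytes at offsets 6..7: B0 1E.
Big-endian stores the most-significant byte at the lowest address.
The bytes are already most-significant first: 0xB01E.
0xB01E = 45086.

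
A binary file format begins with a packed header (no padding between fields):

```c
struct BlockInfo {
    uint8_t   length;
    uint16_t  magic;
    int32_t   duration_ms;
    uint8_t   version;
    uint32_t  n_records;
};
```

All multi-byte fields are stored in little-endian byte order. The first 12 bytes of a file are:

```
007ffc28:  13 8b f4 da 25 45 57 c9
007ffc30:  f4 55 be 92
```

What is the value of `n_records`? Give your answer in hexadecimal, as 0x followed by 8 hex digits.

0x92BE55F4

`n_records` follows `length` (1 B), `magic` (2 B), `duration_ms` (4 B), `version` (1 B), so it starts at offset 1 + 2 + 4 + 1 = 8 and occupies 4 bytes.
Bytes at offsets 8..11: F4 55 BE 92.
In little-endian order the low byte comes first in memory.
Reassemble most-significant byte first: 92 BE 55 F4 → 0x92BE55F4.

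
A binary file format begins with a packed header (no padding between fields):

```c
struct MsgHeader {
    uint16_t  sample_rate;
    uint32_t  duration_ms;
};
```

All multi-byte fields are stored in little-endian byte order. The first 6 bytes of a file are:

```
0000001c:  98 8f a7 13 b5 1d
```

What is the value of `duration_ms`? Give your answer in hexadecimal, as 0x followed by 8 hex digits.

`duration_ms` follows `sample_rate` (2 bytes), so it starts at byte offset 2 and occupies 4 bytes.
Bytes at offsets 2..5: A7 13 B5 1D.
In little-endian order the low byte comes first in memory.
Reassemble most-significant byte first: 1D B5 13 A7 → 0x1DB513A7.

0x1DB513A7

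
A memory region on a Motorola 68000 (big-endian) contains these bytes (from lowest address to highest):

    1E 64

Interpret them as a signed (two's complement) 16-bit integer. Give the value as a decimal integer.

7780

Big-endian stores the most-significant byte at the lowest address.
The bytes are already most-significant first: 0x1E64.
0x1E64 = 7780.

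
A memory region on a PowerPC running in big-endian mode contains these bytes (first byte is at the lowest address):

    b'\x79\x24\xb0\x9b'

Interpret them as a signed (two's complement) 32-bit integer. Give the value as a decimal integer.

2032447643

Big-endian stores the most-significant byte at the lowest address.
The bytes are already most-significant first: 0x7924B09B.
0x7924B09B = 2032447643.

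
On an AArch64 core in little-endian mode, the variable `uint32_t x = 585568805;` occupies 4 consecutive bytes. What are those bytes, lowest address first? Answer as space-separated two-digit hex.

585568805 in hexadecimal, padded to 32 bits, is 0x22E71225.
Split into bytes (most-significant first): 22 E7 12 25.
In little-endian order the low byte comes first in memory.
So at ascending addresses the bytes are 25 12 E7 22.

25 12 E7 22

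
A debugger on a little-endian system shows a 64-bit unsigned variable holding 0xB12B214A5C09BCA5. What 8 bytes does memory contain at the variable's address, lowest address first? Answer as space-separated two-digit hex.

Split into bytes (most-significant first): B1 2B 21 4A 5C 09 BC A5.
In little-endian order the low byte comes first in memory.
So at ascending addresses the bytes are A5 BC 09 5C 4A 21 2B B1.

A5 BC 09 5C 4A 21 2B B1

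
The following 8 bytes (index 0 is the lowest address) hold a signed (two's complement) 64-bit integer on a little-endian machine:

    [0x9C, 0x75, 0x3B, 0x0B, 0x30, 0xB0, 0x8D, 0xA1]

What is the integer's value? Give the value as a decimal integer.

-6805589741493586532

Little-endian: lowest address holds the least-significant byte.
Reassemble most-significant byte first: A1 8D B0 30 0B 3B 75 9C → 0xA18DB0300B3B759C.
Top bit is set, so as a signed 64-bit value this is 0xA18DB0300B3B759C − 2^64 = -6805589741493586532.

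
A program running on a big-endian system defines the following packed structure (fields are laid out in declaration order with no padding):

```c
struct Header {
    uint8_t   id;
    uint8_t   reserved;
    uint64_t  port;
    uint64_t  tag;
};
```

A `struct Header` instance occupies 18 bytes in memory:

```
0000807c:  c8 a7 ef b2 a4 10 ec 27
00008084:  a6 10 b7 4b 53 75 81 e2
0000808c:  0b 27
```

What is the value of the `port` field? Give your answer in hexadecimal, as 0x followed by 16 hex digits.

0xEFB2A410EC27A610

`port` follows `id` (1 B), `reserved` (1 B), so it starts at offset 1 + 1 = 2 and occupies 8 bytes.
Bytes at offsets 2..9: EF B2 A4 10 EC 27 A6 10.
In big-endian order the high byte comes first in memory.
The bytes are already most-significant first: 0xEFB2A410EC27A610.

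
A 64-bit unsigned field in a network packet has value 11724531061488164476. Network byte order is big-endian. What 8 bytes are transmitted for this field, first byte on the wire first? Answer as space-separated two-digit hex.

11724531061488164476 in hexadecimal, padded to 64 bits, is 0xA2B5E6E196091E7C.
Split into bytes (most-significant first): A2 B5 E6 E1 96 09 1E 7C.
Big-endian stores the most-significant byte at the lowest address.
So the memory order matches the most-significant-first order: A2 B5 E6 E1 96 09 1E 7C.

A2 B5 E6 E1 96 09 1E 7C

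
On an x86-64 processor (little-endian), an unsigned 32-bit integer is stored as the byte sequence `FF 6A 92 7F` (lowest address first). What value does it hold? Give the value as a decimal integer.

In little-endian order the low byte comes first in memory.
Reassemble most-significant byte first: 7F 92 6A FF → 0x7F926AFF.
0x7F926AFF = 2140302079.

2140302079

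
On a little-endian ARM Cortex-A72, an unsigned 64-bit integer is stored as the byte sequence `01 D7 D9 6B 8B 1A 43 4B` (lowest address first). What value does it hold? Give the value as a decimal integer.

In little-endian order the low byte comes first in memory.
Reassemble most-significant byte first: 4B 43 1A 8B 6B D9 D7 01 → 0x4B431A8B6BD9D701.
0x4B431A8B6BD9D701 = 5423207562396423937.

5423207562396423937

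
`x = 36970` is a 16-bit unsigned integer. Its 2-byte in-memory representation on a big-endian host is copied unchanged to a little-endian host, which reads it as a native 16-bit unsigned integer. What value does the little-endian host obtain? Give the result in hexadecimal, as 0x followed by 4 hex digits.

36970 in 16-bit hexadecimal is 0x906A.
Stored big-endian, the bytes at ascending addresses are 90 6A.
Read back as little-endian, the first byte is least significant, giving 0x6A90.

0x6A90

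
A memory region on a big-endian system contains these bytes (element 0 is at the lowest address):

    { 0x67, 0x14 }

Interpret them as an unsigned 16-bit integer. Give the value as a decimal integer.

26388

In big-endian order the high byte comes first in memory.
The bytes are already most-significant first: 0x6714.
0x6714 = 26388.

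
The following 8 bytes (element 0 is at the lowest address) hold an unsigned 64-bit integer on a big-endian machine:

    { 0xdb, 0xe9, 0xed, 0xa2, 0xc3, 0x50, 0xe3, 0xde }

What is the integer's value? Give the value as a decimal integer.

15846458047197144030

Big-endian: lowest address holds the most-significant byte.
The bytes are already most-significant first: 0xDBE9EDA2C350E3DE.
0xDBE9EDA2C350E3DE = 15846458047197144030.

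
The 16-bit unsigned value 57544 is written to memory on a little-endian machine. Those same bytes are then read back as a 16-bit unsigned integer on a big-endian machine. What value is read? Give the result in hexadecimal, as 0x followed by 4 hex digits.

57544 in 16-bit hexadecimal is 0xE0C8.
Stored little-endian, the bytes at ascending addresses are C8 E0.
Read back as big-endian, the last byte is least significant, giving 0xC8E0.

0xC8E0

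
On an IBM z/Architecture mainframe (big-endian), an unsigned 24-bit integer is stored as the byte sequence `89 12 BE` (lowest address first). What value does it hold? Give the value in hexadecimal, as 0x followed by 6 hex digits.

0x8912BE

Big-endian stores the most-significant byte at the lowest address.
The bytes are already most-significant first: 0x8912BE.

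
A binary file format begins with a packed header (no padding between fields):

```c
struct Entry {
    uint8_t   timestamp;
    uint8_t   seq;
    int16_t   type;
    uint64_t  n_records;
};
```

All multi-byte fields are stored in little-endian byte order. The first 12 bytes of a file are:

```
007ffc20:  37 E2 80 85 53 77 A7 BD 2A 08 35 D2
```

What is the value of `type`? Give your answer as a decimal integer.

-31360

`type` follows `timestamp` (1 B), `seq` (1 B), so it starts at offset 1 + 1 = 2 and occupies 2 bytes.
Bytes at offsets 2..3: 80 85.
Little-endian: lowest address holds the least-significant byte.
Reassemble most-significant byte first: 85 80 → 0x8580.
Top bit is set, so as a signed 16-bit value this is 0x8580 − 2^16 = -31360.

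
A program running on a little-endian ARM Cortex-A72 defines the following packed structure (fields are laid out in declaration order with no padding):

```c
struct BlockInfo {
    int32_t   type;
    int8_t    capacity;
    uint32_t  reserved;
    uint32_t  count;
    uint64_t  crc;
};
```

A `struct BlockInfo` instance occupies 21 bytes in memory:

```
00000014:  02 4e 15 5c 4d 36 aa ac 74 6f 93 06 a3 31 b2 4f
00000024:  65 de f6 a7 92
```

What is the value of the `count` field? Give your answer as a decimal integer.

`count` follows `type` (4 B), `capacity` (1 B), `reserved` (4 B), so it starts at offset 4 + 1 + 4 = 9 and occupies 4 bytes.
Bytes at offsets 9..12: 6F 93 06 A3.
Little-endian: lowest address holds the least-significant byte.
Reassemble most-significant byte first: A3 06 93 6F → 0xA306936F.
0xA306936F = 2735117167.

2735117167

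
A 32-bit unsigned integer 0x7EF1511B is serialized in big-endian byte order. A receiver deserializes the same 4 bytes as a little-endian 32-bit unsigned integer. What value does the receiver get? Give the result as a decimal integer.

Stored big-endian, the bytes at ascending addresses are 7E F1 51 1B.
Read back as little-endian, the first byte is least significant, giving 0x1B51F17E.
0x1B51F17E = 458355070.

458355070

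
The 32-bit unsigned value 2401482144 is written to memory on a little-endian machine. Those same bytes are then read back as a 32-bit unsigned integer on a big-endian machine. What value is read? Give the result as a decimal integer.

2401482144 in 32-bit hexadecimal is 0x8F23B5A0.
Stored little-endian, the bytes at ascending addresses are A0 B5 23 8F.
Read back as big-endian, the last byte is least significant, giving 0xA0B5238F.
0xA0B5238F = 2696225679.

2696225679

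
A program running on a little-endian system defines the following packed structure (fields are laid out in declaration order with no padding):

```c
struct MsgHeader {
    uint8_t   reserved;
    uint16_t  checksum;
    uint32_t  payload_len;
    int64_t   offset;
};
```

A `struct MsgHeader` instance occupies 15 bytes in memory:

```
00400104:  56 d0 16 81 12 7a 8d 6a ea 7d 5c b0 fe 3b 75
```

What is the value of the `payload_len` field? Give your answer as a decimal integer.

`payload_len` follows `reserved` (1 B), `checksum` (2 B), so it starts at offset 1 + 2 = 3 and occupies 4 bytes.
Bytes at offsets 3..6: 81 12 7A 8D.
In little-endian order the low byte comes first in memory.
Reassemble most-significant byte first: 8D 7A 12 81 → 0x8D7A1281.
0x8D7A1281 = 2373587585.

2373587585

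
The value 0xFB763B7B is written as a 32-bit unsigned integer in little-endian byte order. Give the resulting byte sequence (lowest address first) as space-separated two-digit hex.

Split into bytes (most-significant first): FB 76 3B 7B.
Little-endian: lowest address holds the least-significant byte.
So at ascending addresses the bytes are 7B 3B 76 FB.

7B 3B 76 FB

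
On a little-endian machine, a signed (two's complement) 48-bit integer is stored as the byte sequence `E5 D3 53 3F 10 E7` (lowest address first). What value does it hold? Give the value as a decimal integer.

-27418008759323

Little-endian stores the least-significant byte at the lowest address.
Reassemble most-significant byte first: E7 10 3F 53 D3 E5 → 0xE7103F53D3E5.
Top bit is set, so as a signed 48-bit value this is 0xE7103F53D3E5 − 2^48 = -27418008759323.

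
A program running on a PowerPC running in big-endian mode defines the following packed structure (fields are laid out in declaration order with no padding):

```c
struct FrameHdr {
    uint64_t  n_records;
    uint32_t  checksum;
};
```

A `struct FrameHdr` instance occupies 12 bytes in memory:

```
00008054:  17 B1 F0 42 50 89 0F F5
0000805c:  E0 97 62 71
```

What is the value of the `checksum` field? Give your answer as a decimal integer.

`checksum` follows `n_records` (8 bytes), so it starts at byte offset 8 and occupies 4 bytes.
Bytes at offsets 8..11: E0 97 62 71.
In big-endian order the high byte comes first in memory.
The bytes are already most-significant first: 0xE0976271.
0xE0976271 = 3768017521.

3768017521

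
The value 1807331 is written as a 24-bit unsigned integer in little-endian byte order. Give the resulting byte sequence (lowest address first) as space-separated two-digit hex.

1807331 in hexadecimal, padded to 24 bits, is 0x1B93E3.
Split into bytes (most-significant first): 1B 93 E3.
Little-endian stores the least-significant byte at the lowest address.
So at ascending addresses the bytes are E3 93 1B.

E3 93 1B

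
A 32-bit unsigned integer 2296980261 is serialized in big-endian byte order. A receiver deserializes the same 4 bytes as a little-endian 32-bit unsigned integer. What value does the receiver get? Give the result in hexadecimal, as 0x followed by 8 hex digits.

0x2523E988

2296980261 in 32-bit hexadecimal is 0x88E92325.
Stored big-endian, the bytes at ascending addresses are 88 E9 23 25.
Read back as little-endian, the first byte is least significant, giving 0x2523E988.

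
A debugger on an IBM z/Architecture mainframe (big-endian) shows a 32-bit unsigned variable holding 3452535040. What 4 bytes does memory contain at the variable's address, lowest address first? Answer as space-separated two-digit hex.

3452535040 in hexadecimal, padded to 32 bits, is 0xCDC98100.
Split into bytes (most-significant first): CD C9 81 00.
In big-endian order the high byte comes first in memory.
So the memory order matches the most-significant-first order: CD C9 81 00.

CD C9 81 00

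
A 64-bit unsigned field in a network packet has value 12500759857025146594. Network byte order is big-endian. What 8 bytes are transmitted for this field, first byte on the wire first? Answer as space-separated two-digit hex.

12500759857025146594 in hexadecimal, padded to 64 bits, is 0xAD7B9EDBAC725EE2.
Split into bytes (most-significant first): AD 7B 9E DB AC 72 5E E2.
In big-endian order the high byte comes first in memory.
So the memory order matches the most-significant-first order: AD 7B 9E DB AC 72 5E E2.

AD 7B 9E DB AC 72 5E E2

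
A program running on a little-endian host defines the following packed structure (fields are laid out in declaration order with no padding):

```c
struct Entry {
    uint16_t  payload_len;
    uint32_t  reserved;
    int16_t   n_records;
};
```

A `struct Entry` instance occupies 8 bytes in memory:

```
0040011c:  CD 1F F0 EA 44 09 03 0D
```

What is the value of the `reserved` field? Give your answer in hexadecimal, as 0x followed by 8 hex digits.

`reserved` follows `payload_len` (2 bytes), so it starts at byte offset 2 and occupies 4 bytes.
Bytes at offsets 2..5: F0 EA 44 09.
In little-endian order the low byte comes first in memory.
Reassemble most-significant byte first: 09 44 EA F0 → 0x0944EAF0.

0x0944EAF0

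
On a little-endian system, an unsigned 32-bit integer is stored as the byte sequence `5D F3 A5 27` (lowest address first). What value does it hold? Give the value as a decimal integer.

Little-endian stores the least-significant byte at the lowest address.
Reassemble most-significant byte first: 27 A5 F3 5D → 0x27A5F35D.
0x27A5F35D = 665187165.

665187165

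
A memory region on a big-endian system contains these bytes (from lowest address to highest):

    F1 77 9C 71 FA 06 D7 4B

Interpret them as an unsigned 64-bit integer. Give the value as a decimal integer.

17399547698709190475

Big-endian: lowest address holds the most-significant byte.
The bytes are already most-significant first: 0xF1779C71FA06D74B.
0xF1779C71FA06D74B = 17399547698709190475.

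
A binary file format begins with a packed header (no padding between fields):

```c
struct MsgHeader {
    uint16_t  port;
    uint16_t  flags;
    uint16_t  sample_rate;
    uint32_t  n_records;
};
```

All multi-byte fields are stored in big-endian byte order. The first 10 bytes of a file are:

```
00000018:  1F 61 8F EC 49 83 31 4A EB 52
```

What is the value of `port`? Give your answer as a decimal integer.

`port` is the first field, at byte offset 0, occupying 2 bytes.
Bytes at offsets 0..1: 1F 61.
Big-endian stores the most-significant byte at the lowest address.
The bytes are already most-significant first: 0x1F61.
0x1F61 = 8033.

8033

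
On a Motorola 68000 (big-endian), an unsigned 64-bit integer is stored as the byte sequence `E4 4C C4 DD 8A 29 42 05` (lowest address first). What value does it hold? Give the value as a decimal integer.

16450739994662355461

In big-endian order the high byte comes first in memory.
The bytes are already most-significant first: 0xE44CC4DD8A294205.
0xE44CC4DD8A294205 = 16450739994662355461.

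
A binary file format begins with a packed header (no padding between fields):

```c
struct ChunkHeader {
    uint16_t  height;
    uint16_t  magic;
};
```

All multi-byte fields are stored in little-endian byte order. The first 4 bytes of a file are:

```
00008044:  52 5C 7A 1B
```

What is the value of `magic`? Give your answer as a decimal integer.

`magic` follows `height` (2 bytes), so it starts at byte offset 2 and occupies 2 bytes.
Bytes at offsets 2..3: 7A 1B.
Little-endian: lowest address holds the least-significant byte.
Reassemble most-significant byte first: 1B 7A → 0x1B7A.
0x1B7A = 7034.

7034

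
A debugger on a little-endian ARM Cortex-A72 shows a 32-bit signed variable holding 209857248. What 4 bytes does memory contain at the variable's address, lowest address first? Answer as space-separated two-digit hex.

E0 2A 82 0C

209857248 in hexadecimal, padded to 32 bits, is 0x0C822AE0.
Split into bytes (most-significant first): 0C 82 2A E0.
Little-endian: lowest address holds the least-significant byte.
So at ascending addresses the bytes are E0 2A 82 0C.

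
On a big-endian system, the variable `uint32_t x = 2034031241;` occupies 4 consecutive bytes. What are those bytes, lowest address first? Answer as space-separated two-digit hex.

2034031241 in hexadecimal, padded to 32 bits, is 0x793CDA89.
Split into bytes (most-significant first): 79 3C DA 89.
Big-endian: lowest address holds the most-significant byte.
So the memory order matches the most-significant-first order: 79 3C DA 89.

79 3C DA 89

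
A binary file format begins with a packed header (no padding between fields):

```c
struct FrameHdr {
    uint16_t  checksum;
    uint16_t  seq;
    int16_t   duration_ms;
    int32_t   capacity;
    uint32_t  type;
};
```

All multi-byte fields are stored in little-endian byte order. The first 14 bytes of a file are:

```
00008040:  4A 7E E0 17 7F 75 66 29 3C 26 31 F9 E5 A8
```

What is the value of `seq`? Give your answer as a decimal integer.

6112

`seq` follows `checksum` (2 bytes), so it starts at byte offset 2 and occupies 2 bytes.
Bytes at offsets 2..3: E0 17.
In little-endian order the low byte comes first in memory.
Reassemble most-significant byte first: 17 E0 → 0x17E0.
0x17E0 = 6112.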